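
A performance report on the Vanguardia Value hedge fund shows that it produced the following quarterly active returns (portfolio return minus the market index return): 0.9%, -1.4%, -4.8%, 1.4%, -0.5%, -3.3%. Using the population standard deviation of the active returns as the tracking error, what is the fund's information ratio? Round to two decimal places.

-0.58

Mean return r̄ = -7.70 / 6 = -1.2833%
Σ(r − r̄)² = 29.0283; population σ = √(29.0283/6) = 2.1996%
IR = r̄ / tracking error = -1.2833 / 2.1996 = -0.5834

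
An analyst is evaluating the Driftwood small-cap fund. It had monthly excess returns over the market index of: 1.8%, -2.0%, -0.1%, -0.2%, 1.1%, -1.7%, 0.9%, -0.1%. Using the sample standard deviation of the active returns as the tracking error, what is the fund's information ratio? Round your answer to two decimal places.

r̄ = (1.8 − 2 − 0.1 − 0.2 + 1.1 − 1.7 + 0.9 − 0.1) / 8 = -0.0375%
Sample std dev = √[12.1988 / 7] = 1.3201%
IR = r̄ / tracking error = -0.0375 / 1.3201 = -0.0284

-0.03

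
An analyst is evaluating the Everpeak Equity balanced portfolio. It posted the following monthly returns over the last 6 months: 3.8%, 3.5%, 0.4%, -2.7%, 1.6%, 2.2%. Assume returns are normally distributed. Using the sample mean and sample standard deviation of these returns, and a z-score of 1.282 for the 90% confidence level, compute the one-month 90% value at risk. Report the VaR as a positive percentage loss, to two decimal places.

r̄ = (3.8 + 3.5 + 0.4 − 2.7 + 1.6 + 2.2) / 6 = 8.80 / 6 = 1.4667%
Σ(r − r̄)² = 28.6333; sample σ = √(28.6333/5) = 2.3930%
VaR = −(r̄ − z·σ) = −(1.4667 − 1.282 × 2.3930) = −(-1.6011) = 1.6011%

1.60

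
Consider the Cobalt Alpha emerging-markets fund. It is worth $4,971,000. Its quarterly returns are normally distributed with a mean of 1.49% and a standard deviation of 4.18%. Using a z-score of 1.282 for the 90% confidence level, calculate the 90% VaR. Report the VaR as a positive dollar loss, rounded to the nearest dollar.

Return at the 90% tail: μ − z·σ = 1.49% − 1.282 × 4.18% = 1.49 − 5.35876 = -3.86876%
VaR = −(-3.86876%) × $4,971,000 = 3.86876% × $4,971,000 = $192,316

$192,316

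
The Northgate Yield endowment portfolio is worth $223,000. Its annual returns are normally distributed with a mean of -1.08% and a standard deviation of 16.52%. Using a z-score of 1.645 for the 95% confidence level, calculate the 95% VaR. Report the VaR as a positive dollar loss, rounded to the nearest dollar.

Return at the 95% tail: μ − z·σ = -1.08% − 1.645 × 16.52% = -1.08 − 27.1754 = -28.2554%
VaR = −(-28.2554%) × $223,000 = 28.2554% × $223,000 = $63,010

$63,010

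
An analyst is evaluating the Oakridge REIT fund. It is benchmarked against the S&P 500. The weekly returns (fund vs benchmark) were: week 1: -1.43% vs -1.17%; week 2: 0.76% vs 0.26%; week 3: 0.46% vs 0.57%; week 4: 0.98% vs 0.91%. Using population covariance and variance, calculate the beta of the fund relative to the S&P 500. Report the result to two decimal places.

1.16

r̄p = 0.1925%,  r̄m = 0.1425%
Cov = Σ(rp − r̄p)(rm − r̄m) / 4 = 0.7287
Var(rm) = Σ(rm − r̄m)² / 4 = 0.6271
β = Cov / Var = 0.7287 / 0.6271 = 1.1620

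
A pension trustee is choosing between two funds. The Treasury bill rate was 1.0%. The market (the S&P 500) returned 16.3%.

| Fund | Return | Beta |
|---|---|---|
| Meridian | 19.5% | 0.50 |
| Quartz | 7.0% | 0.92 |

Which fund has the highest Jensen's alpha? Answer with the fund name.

Meridian: α = 19.5% − [1.0% + 0.50 × (16.3% − 1.0%)] = 10.850
Quartz: α = 7.0% − [1.0% + 0.92 × (16.3% − 1.0%)] = -8.076
Highest: Meridian (10.850).

Meridian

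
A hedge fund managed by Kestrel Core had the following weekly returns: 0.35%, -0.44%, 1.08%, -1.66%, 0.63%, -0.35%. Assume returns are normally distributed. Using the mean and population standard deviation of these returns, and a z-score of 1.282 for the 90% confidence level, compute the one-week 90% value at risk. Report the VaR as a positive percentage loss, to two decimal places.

1.20

Mean return r̄ = -0.390 / 6 = -0.0650%
Population std dev = √[4.7322 / 6] = 0.8881%
VaR = −(r̄ − z·σ) = −(-0.0650 − 1.282 × 0.8881) = −(-1.2035) = 1.2035%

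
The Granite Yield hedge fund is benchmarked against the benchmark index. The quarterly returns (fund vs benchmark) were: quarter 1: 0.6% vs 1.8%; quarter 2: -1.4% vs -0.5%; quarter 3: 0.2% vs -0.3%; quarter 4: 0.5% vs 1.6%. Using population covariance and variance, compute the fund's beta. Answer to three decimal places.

0.581

r̄p = -0.0250%,  r̄m = 0.6500%
Cov = Σ(rp − r̄p)(rm − r̄m) / 4 = 0.6463
Var(rm) = Σ(rm − r̄m)² / 4 = 1.1125
β = Cov / Var = 0.6463 / 1.1125 = 0.5809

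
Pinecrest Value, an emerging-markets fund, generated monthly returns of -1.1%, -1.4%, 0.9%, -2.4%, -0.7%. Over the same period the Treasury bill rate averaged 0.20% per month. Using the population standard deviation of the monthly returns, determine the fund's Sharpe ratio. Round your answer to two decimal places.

-1.06

r̄ = (-1.1 − 1.4 + 0.9 − 2.4 − 0.7) / 5 = -0.9400%
Population std dev = √[5.8120 / 5] = 1.0781%
Sharpe = (r̄ − rf) / σ = (-0.9400 − 0.2) / 1.0781 = -1.1400 / 1.0781 = -1.0574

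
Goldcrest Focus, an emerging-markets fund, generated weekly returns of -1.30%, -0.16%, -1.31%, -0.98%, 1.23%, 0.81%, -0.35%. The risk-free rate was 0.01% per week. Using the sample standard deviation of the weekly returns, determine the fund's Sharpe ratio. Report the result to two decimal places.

-0.30

Mean return μ = -2.060 / 7 = -0.2943%
Σ(r − μ)² = 6.0774; sample σ = √(6.0774/6) = 1.0064%
Sharpe = (μ − rf) / σ = (-0.2943 − 0.01) / 1.0064 = -0.3043 / 1.0064 = -0.3024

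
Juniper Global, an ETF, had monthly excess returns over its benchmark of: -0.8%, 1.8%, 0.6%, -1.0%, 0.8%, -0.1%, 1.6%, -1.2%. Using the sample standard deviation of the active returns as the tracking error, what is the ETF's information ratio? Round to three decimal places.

r̄ = (-0.8 + 1.8 + 0.6 − 1 + 0.8 − 0.1 + 1.6 − 1.2) / 8 = 0.2125%
Sample std dev = √[9.5288 / 7] = 1.1667%
IR = r̄ / tracking error = 0.2125 / 1.1667 = 0.1821

0.182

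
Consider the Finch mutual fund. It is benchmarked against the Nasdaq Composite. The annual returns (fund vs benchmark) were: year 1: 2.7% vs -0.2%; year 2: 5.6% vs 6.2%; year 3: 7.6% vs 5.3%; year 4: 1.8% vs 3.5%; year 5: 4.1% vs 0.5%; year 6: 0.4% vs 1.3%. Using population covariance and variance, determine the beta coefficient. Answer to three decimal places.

0.629

r̄p = 3.7000%,  r̄m = 2.7667%
Cov = Σ(rp − r̄p)(rm − r̄m) / 6 = 3.6517
Var(rm) = Σ(rm − r̄m)² / 6 = 5.8056
β = Cov / Var = 3.6517 / 5.8056 = 0.6290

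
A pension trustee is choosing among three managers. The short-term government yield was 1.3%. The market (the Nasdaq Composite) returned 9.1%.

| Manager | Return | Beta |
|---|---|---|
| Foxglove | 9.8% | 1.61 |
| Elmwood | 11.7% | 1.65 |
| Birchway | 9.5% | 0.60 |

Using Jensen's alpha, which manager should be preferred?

Foxglove: α = 9.8% − [1.3% + 1.61 × (9.1% − 1.3%)] = -4.058
Elmwood: α = 11.7% − [1.3% + 1.65 × (9.1% − 1.3%)] = -2.470
Birchway: α = 9.5% − [1.3% + 0.60 × (9.1% − 1.3%)] = 3.520
Highest: Birchway (3.520).

Birchway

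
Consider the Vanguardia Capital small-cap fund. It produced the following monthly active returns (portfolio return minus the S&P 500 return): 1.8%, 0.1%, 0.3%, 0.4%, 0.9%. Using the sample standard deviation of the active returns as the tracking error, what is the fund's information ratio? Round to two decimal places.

1.03

μ = (1.8 + 0.1 + 0.3 + 0.4 + 0.9) / 5 = 0.7000%
Σ(r − μ)² = (1.8 − 0.7000)² + (0.1 − 0.7000)² + … = 1.8600
sample σ = √(1.8600 / 4) = √0.4650 = 0.6819%
IR = μ / tracking error = 0.7000 / 0.6819 = 1.0265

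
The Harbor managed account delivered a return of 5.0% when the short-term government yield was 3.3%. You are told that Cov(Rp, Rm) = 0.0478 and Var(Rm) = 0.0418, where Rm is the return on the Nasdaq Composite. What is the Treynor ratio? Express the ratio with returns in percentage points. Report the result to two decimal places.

β = Cov / Var = 0.0478 / 0.0418 = 1.1435
Treynor = (Rp − Rf) / β = (5.0% − 3.3%) / 1.1435 = 1.70 / 1.1435 = 1.4867

1.49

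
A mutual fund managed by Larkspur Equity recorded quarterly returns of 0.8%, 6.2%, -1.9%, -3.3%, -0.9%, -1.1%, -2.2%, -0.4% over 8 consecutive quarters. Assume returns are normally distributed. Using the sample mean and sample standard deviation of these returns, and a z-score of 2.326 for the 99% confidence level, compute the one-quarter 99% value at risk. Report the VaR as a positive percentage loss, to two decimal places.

r̄ = (0.8 + 6.2 − 1.9 − 3.3 − 0.9 − 1.1 − 2.2 − 0.4) / 8 = -2.80 / 8 = -0.3500%
Σ(r − r̄)² = 59.6200; sample σ = √(59.6200/7) = 2.9184%
VaR = −(r̄ − z·σ) = −(-0.3500 − 2.326 × 2.9184) = −(-7.1382) = 7.1382%

7.14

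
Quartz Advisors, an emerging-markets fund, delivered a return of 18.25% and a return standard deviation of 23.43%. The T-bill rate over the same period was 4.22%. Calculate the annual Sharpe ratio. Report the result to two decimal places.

Sharpe = (Rp − Rf) / σp = (18.25% − 4.22%) / 23.43% = 14.03% / 23.43% = 0.5988

0.60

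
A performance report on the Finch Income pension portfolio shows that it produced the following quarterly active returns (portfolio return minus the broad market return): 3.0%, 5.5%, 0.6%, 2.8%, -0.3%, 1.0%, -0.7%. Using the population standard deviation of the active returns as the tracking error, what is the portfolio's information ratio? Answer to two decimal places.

0.84

r̄ = (3 + 5.5 + 0.6 + 2.8 − 0.3 + 1 − 0.7) / 7 = 1.7000%
Population σ = √[Σ(r − r̄)² / 7] = √[28.8000 / 7] = √4.1143 = 2.0284%
IR = r̄ / tracking error = 1.7000 / 2.0284 = 0.8381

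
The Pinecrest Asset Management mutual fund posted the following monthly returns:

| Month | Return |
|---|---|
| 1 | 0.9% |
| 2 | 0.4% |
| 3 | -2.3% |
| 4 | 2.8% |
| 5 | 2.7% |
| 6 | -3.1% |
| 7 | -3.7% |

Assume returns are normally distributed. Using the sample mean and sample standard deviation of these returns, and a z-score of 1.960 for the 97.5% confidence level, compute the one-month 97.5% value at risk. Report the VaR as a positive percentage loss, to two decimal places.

μ = (0.9 + 0.4 − 2.3 + 2.8 + 2.7 − 3.1 − 3.7) / 7 = -2.30 / 7 = -0.3286%
Σ(r − μ)² = (0.9 − (-0.3286))² + (0.4 − (-0.3286))² + (-2.3 − (-0.3286))² + … = 43.9343
σ = √[43.9343 / 6] = 2.7060%
VaR = −(μ − z·σ) = −(-0.3286 − 1.960 × 2.7060) = −(-5.6324) = 5.6324%

5.63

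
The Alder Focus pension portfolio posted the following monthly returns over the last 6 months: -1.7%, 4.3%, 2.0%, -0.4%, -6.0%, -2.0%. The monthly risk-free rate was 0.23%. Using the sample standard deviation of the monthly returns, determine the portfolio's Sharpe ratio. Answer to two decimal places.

μ = (-1.7 + 4.3 + 2 − 0.4 − 6 − 2) / 6 = -0.6333%
Sample σ = √[Σ(r − μ)² / 5] = √[63.1333 / 5] = √12.6267 = 3.5534%
Sharpe = (μ − rf) / σ = (-0.6333 − 0.23) / 3.5534 = -0.8633 / 3.5534 = -0.2430

-0.24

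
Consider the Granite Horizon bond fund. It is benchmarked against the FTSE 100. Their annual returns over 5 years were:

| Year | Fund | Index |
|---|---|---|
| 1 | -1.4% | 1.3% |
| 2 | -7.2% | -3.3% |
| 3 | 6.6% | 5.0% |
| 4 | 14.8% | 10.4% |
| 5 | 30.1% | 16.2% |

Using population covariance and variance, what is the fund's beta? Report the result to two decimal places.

r̄p = 8.5800%,  r̄m = 5.9200%
Cov = Σ(rp − r̄p)(rm − r̄m) / 5 = 88.5024
Var(rm) = Σ(rm − r̄m)² / 5 = 46.5896
β = Cov / Var = 88.5024 / 46.5896 = 1.8996

1.90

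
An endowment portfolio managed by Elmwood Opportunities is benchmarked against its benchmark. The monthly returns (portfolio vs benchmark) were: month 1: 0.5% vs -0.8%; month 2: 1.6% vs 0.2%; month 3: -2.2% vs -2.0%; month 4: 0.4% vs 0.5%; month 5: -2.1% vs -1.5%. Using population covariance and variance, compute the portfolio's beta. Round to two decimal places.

r̄p = -0.3600%,  r̄m = -0.7200%
Cov = Σ(rp − r̄p)(rm − r̄m) / 5 = 1.2748
Var(rm) = Σ(rm − r̄m)² / 5 = 0.9176
β = Cov / Var = 1.2748 / 0.9176 = 1.3893

1.39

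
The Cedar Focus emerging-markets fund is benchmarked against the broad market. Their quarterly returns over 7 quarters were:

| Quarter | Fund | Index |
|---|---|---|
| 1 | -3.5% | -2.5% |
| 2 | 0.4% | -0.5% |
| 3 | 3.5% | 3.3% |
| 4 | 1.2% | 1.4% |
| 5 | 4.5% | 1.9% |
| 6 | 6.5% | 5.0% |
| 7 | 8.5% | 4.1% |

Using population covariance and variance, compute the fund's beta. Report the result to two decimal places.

r̄p = 3.0143%,  r̄m = 1.8143%
Cov = Σ(rp − r̄p)(rm − r̄m) / 7 = 8.4855
Var(rm) = Σ(rm − r̄m)² / 7 = 5.9612
β = Cov / Var = 8.4855 / 5.9612 = 1.4235

1.42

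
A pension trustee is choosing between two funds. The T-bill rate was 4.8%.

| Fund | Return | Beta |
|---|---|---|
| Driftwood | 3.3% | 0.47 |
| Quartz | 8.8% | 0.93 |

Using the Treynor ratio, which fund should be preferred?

Quartz

Driftwood: Treynor = (3.3% − 4.8%) / 0.47 = -3.191
Quartz: Treynor = (8.8% − 4.8%) / 0.93 = 4.301
Highest: Quartz (4.301).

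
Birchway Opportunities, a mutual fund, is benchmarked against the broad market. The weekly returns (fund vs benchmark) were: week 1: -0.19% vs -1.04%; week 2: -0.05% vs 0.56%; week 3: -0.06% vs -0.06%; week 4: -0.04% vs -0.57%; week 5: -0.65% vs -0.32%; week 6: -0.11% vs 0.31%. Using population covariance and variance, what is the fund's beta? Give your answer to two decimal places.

0.10

r̄p = -0.1833%,  r̄m = -0.1867%
Cov = Σ(rp − r̄p)(rm − r̄m) / 6 = 0.0274
Var(rm) = Σ(rm − r̄m)² / 6 = 0.2855
β = Cov / Var = 0.0274 / 0.2855 = 0.0960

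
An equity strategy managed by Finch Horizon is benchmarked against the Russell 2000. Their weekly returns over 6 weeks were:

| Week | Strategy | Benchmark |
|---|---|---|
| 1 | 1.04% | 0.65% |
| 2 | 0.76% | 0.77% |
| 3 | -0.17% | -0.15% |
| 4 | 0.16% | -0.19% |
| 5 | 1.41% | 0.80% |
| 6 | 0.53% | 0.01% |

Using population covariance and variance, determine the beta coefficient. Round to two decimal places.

1.09

r̄p = 0.6217%,  r̄m = 0.3150%
Cov = Σ(rp − r̄p)(rm − r̄m) / 6 = 0.2024
Var(rm) = Σ(rm − r̄m)² / 6 = 0.1865
β = Cov / Var = 0.2024 / 0.1865 = 1.0853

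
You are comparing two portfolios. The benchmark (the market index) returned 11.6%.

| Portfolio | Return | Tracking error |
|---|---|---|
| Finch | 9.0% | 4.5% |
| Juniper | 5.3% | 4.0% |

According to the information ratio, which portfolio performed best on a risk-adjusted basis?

Finch

Finch: IR = (9.0% − 11.6%) / 4.5% = -0.578
Juniper: IR = (5.3% − 11.6%) / 4.0% = -1.575
Highest: Finch (-0.578).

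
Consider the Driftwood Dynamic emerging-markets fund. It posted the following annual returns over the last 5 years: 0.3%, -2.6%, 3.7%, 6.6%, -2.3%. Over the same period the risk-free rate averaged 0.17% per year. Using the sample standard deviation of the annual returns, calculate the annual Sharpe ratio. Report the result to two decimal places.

0.24

Mean return r̄ = 5.70 / 5 = 1.1400%
Σ(r − r̄)² = (0.3 − 1.1400)² + (-2.6 − 1.1400)² + … = 62.8920
sample σ = √(62.8920 / 4) = √15.7230 = 3.9652%
Sharpe = (r̄ − rf) / σ = (1.1400 − 0.17) / 3.9652 = 0.9700 / 3.9652 = 0.2446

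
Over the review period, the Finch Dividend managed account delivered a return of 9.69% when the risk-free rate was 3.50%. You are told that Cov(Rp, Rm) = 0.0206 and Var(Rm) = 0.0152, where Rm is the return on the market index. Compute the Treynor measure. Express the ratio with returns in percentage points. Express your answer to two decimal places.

4.57

β = Cov / Var = 0.0206 / 0.0152 = 1.3553
Treynor = (Rp − Rf) / β = (9.69% − 3.50%) / 1.3553 = 6.19 / 1.3553 = 4.5673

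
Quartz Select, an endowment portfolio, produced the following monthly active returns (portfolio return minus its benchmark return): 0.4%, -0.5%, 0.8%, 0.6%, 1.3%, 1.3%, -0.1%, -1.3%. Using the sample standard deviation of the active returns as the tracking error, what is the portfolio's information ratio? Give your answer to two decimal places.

μ = (0.4 − 0.5 + 0.8 + 0.6 + 1.3 + 1.3 − 0.1 − 1.3) / 8 = 0.3125%
Sample σ = √[Σ(r − μ)² / 7] = √[5.7088 / 7] = √0.8155 = 0.9031%
IR = μ / tracking error = 0.3125 / 0.9031 = 0.3460

0.35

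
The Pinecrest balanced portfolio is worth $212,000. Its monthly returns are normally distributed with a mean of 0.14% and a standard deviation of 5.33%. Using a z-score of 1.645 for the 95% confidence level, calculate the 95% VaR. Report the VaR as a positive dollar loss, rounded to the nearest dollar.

Return at the 95% tail: μ − z·σ = 0.14% − 1.645 × 5.33% = 0.14 − 8.76785 = -8.62785%
VaR = −(-8.62785%) × $212,000 = 8.62785% × $212,000 = $18,291

$18,291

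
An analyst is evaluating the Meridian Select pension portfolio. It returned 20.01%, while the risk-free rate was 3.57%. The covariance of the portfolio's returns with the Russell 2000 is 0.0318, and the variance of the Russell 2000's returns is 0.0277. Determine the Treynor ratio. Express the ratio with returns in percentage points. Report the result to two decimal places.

β = Cov / Var = 0.0318 / 0.0277 = 1.1480
Treynor = (Rp − Rf) / β = (20.01% − 3.57%) / 1.1480 = 16.44 / 1.1480 = 14.3206

14.32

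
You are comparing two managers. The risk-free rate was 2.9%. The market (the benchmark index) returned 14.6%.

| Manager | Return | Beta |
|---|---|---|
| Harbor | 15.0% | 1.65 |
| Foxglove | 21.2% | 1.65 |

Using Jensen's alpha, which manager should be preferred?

Harbor: α = 15.0% − [2.9% + 1.65 × (14.6% − 2.9%)] = -7.205
Foxglove: α = 21.2% − [2.9% + 1.65 × (14.6% − 2.9%)] = -1.005
Highest: Foxglove (-1.005).

Foxglove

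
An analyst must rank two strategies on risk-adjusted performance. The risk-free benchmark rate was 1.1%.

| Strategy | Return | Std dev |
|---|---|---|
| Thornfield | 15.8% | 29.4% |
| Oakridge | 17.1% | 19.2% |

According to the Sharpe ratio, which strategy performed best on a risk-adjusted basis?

Oakridge

Thornfield: Sharpe ratio = (15.8% − 1.1%) / 29.4% = 0.500
Oakridge: Sharpe ratio = (17.1% − 1.1%) / 19.2% = 0.833
Highest: Oakridge (0.833).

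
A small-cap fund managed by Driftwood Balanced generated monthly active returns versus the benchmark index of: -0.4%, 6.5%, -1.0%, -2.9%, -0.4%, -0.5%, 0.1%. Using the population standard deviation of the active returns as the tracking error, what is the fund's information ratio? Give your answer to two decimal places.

Mean return r̄ = 1.40 / 7 = 0.2000%
Σ(r − r̄)² = 51.9600; population σ = √(51.9600/7) = 2.7245%
IR = r̄ / tracking error = 0.2000 / 2.7245 = 0.0734

0.07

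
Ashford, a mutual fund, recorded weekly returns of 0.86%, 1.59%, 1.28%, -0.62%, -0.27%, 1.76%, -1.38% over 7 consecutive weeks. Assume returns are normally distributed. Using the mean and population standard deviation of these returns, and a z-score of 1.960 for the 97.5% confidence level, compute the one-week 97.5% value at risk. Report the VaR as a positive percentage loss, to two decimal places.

1.75

r̄ = (0.86 + 1.59 + 1.28 − 0.62 − 0.27 + 1.76 − 1.38) / 7 = 3.220 / 7 = 0.4600%
Σ(r − r̄)² = (0.86 − 0.4600)² + (1.59 − 0.4600)² + (1.28 − 0.4600)² + … = 8.8842
population σ = √(8.8842 / 7) = √1.2692 = 1.1266%
VaR = −(r̄ − z·σ) = −(0.4600 − 1.960 × 1.1266) = −(-1.7481) = 1.7481%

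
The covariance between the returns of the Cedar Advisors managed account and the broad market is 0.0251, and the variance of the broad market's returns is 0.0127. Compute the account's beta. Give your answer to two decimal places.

1.98

β = Cov(Rp, Rm) / Var(Rm) = 0.0251 / 0.0127 = 1.9764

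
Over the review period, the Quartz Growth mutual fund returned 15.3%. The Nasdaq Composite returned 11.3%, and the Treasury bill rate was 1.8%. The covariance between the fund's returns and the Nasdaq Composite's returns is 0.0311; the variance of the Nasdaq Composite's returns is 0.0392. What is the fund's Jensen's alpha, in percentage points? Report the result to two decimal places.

β = Cov / Var = 0.0311 / 0.0392 = 0.7934
E[R] = Rf + β(Rm − Rf) = 1.8% + 0.7934 × (11.3% − 1.8%) = 9.3373%
α = Rp − E[R] = 15.3% − 9.3373% = 5.9627

5.96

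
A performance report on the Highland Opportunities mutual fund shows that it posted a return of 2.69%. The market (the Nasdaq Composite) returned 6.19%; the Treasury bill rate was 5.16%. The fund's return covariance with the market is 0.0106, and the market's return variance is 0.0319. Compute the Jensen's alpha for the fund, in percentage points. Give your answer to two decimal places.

β = Cov / Var = 0.0106 / 0.0319 = 0.3323
E[R] = Rf + β(Rm − Rf) = 5.16% + 0.3323 × (6.19% − 5.16%) = 5.5023%
α = Rp − E[R] = 2.69% − 5.5023% = -2.8123

-2.81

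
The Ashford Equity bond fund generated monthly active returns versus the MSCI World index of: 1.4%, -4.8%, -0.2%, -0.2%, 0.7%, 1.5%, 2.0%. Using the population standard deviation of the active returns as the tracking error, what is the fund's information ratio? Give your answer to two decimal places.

r̄ = (1.4 − 4.8 − 0.2 − 0.2 + 0.7 + 1.5 + 2) / 7 = 0.40 / 7 = 0.0571%
Σ(r − r̄)² = 31.7971; population σ = √(31.7971/7) = 2.1313%
IR = r̄ / tracking error = 0.0571 / 2.1313 = 0.0268

0.03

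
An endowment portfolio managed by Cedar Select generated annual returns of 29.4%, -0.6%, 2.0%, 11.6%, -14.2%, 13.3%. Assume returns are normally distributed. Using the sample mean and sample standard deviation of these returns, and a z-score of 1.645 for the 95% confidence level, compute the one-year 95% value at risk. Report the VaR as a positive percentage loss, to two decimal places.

17.42

μ = (29.4 − 0.6 + 2 + 11.6 − 14.2 + 13.3) / 6 = 6.9167%
Σ(r − μ)² = 1094.7683; sample σ = √(1094.7683/5) = 14.7971%
VaR = −(μ − z·σ) = −(6.9167 − 1.645 × 14.7971) = −(-17.4245) = 17.4245%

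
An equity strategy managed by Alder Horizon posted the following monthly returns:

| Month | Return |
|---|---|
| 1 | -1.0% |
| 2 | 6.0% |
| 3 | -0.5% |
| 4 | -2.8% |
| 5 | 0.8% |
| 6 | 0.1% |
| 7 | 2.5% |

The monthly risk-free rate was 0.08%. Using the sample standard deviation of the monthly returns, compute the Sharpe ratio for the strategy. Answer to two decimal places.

0.23

r̄ = (-1 + 6 − 0.5 − 2.8 + 0.8 + 0.1 + 2.5) / 7 = 0.7286%
Sample std dev = √[48.2743 / 6] = 2.8365%
Sharpe = (r̄ − rf) / σ = (0.7286 − 0.08) / 2.8365 = 0.6486 / 2.8365 = 0.2287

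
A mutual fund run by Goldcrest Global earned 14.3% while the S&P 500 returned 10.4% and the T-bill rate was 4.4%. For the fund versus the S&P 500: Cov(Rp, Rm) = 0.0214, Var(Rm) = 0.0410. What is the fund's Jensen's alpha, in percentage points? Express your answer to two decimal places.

β = Cov / Var = 0.0214 / 0.0410 = 0.5220
E[R] = Rf + β(Rm − Rf) = 4.4% + 0.5220 × (10.4% − 4.4%) = 7.5320%
α = Rp − E[R] = 14.3% − 7.5320% = 6.7680

6.77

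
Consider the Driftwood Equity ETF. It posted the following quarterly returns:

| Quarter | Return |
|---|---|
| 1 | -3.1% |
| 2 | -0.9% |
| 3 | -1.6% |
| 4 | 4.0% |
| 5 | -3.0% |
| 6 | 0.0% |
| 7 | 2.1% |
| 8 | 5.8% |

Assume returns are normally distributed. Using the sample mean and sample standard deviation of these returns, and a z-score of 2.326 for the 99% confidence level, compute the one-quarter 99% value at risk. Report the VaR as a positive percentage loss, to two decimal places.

Mean return r̄ = 3.30 / 8 = 0.4125%
Sample σ = √[Σ(r − r̄)² / 7] = √[74.6688 / 7] = √10.6670 = 3.2660%
VaR = −(r̄ − z·σ) = −(0.4125 − 2.326 × 3.2660) = −(-7.1842) = 7.1842%

7.18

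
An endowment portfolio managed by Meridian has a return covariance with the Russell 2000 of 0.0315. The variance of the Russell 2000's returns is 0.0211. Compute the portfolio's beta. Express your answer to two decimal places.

β = Cov(Rp, Rm) / Var(Rm) = 0.0315 / 0.0211 = 1.4929

1.49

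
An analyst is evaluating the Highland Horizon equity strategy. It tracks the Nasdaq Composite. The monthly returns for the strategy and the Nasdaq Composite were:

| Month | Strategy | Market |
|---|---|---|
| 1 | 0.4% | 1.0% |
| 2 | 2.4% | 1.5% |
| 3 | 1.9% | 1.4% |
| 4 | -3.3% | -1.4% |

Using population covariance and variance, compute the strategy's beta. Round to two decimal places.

r̄p = 0.3500%,  r̄m = 0.6250%
Cov = Σ(rp − r̄p)(rm − r̄m) / 4 = 2.6013
Var(rm) = Σ(rm − r̄m)² / 4 = 1.4019
β = Cov / Var = 2.6013 / 1.4019 = 1.8556

1.86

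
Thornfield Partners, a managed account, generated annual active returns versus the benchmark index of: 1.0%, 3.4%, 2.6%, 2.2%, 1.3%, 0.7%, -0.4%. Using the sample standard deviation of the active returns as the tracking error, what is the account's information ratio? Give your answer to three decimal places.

1.205

r̄ = (1 + 3.4 + 2.6 + 2.2 + 1.3 + 0.7 − 0.4) / 7 = 10.80 / 7 = 1.5429%
Sample σ = √[Σ(r − r̄)² / 6] = √[9.8371 / 6] = √1.6395 = 1.2804%
IR = r̄ / tracking error = 1.5429 / 1.2804 = 1.2050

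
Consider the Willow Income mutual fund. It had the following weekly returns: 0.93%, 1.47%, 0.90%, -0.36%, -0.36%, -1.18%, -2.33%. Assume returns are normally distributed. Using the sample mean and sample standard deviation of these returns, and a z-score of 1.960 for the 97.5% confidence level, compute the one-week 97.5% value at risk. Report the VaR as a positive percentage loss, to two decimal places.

Mean return r̄ = -0.930 / 7 = -0.1329%
Sample σ = √[Σ(r − r̄)² / 6] = √[10.7927 / 6] = √1.7988 = 1.3412%
VaR = −(r̄ − z·σ) = −(-0.1329 − 1.960 × 1.3412) = −(-2.7617) = 2.7617%

2.76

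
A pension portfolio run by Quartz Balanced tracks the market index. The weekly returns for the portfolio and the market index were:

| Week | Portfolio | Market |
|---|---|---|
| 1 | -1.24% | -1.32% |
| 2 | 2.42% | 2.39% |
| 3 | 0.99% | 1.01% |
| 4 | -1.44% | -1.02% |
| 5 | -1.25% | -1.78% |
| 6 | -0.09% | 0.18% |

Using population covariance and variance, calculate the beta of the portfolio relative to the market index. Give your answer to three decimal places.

0.951

r̄p = -0.1017%,  r̄m = -0.0900%
Cov = Σ(rp − r̄p)(rm − r̄m) / 6 = 2.0072
Var(rm) = Σ(rm − r̄m)² / 6 = 2.1112
β = Cov / Var = 2.0072 / 2.1112 = 0.9507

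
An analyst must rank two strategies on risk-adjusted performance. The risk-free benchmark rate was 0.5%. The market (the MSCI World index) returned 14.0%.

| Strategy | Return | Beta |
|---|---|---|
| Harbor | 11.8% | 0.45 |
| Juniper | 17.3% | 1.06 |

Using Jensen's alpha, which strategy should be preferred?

Harbor: α = 11.8% − [0.5% + 0.45 × (14.0% − 0.5%)] = 5.225
Juniper: α = 17.3% − [0.5% + 1.06 × (14.0% − 0.5%)] = 2.490
Highest: Harbor (5.225).

Harbor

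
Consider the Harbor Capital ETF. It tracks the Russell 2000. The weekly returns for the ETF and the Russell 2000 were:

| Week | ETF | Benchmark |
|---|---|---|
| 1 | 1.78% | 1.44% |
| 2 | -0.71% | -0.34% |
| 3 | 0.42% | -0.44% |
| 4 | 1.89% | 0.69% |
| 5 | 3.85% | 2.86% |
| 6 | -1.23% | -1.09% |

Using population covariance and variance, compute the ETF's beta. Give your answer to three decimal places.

1.241

r̄p = 1.0000%,  r̄m = 0.5200%
Cov = Σ(rp − r̄p)(rm − r̄m) / 6 = 2.1926
Var(rm) = Σ(rm − r̄m)² / 6 = 1.7674
β = Cov / Var = 2.1926 / 1.7674 = 1.2406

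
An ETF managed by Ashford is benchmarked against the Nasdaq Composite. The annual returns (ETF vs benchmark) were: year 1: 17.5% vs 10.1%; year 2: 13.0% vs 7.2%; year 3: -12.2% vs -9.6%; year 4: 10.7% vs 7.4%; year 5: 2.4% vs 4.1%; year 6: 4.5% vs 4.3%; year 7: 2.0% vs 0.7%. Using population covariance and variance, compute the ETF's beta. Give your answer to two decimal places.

1.45

r̄p = 5.4143%,  r̄m = 3.4571%
Cov = Σ(rp − r̄p)(rm − r̄m) / 7 = 52.3163
Var(rm) = Σ(rm − r̄m)² / 7 = 36.1282
β = Cov / Var = 52.3163 / 36.1282 = 1.4481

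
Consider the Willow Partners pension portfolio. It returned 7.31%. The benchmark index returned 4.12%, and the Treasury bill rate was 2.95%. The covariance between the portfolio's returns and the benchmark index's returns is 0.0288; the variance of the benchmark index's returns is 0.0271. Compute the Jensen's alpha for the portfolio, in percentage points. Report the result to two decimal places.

β = Cov / Var = 0.0288 / 0.0271 = 1.0627
E[R] = Rf + β(Rm − Rf) = 2.95% + 1.0627 × (4.12% − 2.95%) = 4.1934%
α = Rp − E[R] = 7.31% − 4.1934% = 3.1166

3.12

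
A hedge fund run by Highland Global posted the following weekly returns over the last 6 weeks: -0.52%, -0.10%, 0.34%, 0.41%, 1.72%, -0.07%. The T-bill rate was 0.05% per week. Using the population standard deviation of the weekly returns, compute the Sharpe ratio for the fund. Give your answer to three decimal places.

Mean return r̄ = 1.780 / 6 = 0.2967%
Σ(r − r̄)² = (-0.52 − 0.2967)² + (-0.1 − 0.2967)² + (0.34 − 0.2967)² + … = 2.9993
σ = √[2.9993 / 6] = 0.7070%
Sharpe = (r̄ − rf) / σ = (0.2967 − 0.05) / 0.7070 = 0.2467 / 0.7070 = 0.3489

0.349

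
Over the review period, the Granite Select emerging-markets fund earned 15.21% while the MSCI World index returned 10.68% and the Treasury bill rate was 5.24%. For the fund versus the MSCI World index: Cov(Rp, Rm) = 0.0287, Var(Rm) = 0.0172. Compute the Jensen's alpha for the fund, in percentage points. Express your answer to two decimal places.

β = Cov / Var = 0.0287 / 0.0172 = 1.6686
E[R] = Rf + β(Rm − Rf) = 5.24% + 1.6686 × (10.68% − 5.24%) = 14.3172%
α = Rp − E[R] = 15.21% − 14.3172% = 0.8928

0.89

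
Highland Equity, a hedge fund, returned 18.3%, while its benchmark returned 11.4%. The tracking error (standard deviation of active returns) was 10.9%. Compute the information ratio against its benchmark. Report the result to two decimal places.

IR = (Rp − Rb) / TE = (18.3% − 11.4%) / 10.9% = 6.90% / 10.9% = 0.6330

0.63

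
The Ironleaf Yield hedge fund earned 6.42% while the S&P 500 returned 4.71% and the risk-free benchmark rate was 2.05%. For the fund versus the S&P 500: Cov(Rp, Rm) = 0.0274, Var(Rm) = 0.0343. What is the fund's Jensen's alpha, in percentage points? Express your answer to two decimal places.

β = Cov / Var = 0.0274 / 0.0343 = 0.7988
E[R] = Rf + β(Rm − Rf) = 2.05% + 0.7988 × (4.71% − 2.05%) = 4.1748%
α = Rp − E[R] = 6.42% − 4.1748% = 2.2452

2.25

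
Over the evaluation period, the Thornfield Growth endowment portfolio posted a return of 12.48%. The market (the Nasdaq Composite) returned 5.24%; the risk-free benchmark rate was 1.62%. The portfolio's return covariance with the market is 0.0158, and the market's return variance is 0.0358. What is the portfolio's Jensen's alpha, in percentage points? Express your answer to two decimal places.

β = Cov / Var = 0.0158 / 0.0358 = 0.4413
E[R] = Rf + β(Rm − Rf) = 1.62% + 0.4413 × (5.24% − 1.62%) = 3.2175%
α = Rp − E[R] = 12.48% − 3.2175% = 9.2625

9.26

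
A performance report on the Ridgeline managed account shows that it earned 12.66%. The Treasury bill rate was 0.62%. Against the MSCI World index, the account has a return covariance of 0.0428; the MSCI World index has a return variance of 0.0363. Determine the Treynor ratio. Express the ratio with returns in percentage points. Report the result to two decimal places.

10.21

β = Cov / Var = 0.0428 / 0.0363 = 1.1791
Treynor = (Rp − Rf) / β = (12.66% − 0.62%) / 1.1791 = 12.04 / 1.1791 = 10.2112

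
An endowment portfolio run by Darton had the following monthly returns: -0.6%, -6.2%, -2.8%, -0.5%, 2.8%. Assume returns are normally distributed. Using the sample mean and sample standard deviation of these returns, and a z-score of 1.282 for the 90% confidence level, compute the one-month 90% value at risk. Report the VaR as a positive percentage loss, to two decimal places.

Mean return μ = -7.30 / 5 = -1.4600%
Σ(r − μ)² = (-0.6 − (-1.4600))² + (-6.2 − (-1.4600))² + … = 44.0720
sample σ = √(44.0720 / 4) = √11.0180 = 3.3193%
VaR = −(μ − z·σ) = −(-1.4600 − 1.282 × 3.3193) = −(-5.7153) = 5.7153%

5.72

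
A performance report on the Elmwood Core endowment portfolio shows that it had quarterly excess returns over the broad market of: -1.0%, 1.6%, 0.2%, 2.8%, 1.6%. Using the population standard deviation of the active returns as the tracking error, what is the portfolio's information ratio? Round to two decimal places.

0.79

r̄ = (-1 + 1.6 + 0.2 + 2.8 + 1.6) / 5 = 5.20 / 5 = 1.0400%
Population σ = √[Σ(r − r̄)² / 5] = √[8.5920 / 5] = √1.7184 = 1.3109%
IR = r̄ / tracking error = 1.0400 / 1.3109 = 0.7933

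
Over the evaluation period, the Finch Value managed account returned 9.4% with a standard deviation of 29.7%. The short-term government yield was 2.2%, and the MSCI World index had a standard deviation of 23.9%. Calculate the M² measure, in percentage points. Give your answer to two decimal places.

Sharpe = (Rp − Rf) / σp = (9.4% − 2.2%) / 29.7% = 0.2424
M² = Rf + Sharpe × σm = 2.2% + 0.2424 × 23.9% = 7.9934%

7.99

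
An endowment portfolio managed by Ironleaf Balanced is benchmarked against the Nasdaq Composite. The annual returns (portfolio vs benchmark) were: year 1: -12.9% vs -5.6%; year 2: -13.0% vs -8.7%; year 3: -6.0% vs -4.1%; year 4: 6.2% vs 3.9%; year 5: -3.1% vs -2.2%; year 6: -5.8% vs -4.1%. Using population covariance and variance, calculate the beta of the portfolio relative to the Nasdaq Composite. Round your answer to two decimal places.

r̄p = -5.7667%,  r̄m = -3.4667%
Cov = Σ(rp − r̄p)(rm − r̄m) / 6 = 24.1289
Var(rm) = Σ(rm − r̄m)² / 6 = 14.7689
β = Cov / Var = 24.1289 / 14.7689 = 1.6338

1.63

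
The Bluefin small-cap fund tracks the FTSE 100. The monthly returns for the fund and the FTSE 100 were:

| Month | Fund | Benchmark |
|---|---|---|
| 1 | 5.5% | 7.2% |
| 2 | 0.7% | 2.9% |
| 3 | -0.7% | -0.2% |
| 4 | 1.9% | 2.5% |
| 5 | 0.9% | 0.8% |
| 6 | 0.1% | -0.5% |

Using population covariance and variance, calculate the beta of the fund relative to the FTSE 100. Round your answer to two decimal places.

0.73

r̄p = 1.4000%,  r̄m = 2.1167%
Cov = Σ(rp − r̄p)(rm − r̄m) / 6 = 4.9017
Var(rm) = Σ(rm − r̄m)² / 6 = 6.7581
β = Cov / Var = 4.9017 / 6.7581 = 0.7253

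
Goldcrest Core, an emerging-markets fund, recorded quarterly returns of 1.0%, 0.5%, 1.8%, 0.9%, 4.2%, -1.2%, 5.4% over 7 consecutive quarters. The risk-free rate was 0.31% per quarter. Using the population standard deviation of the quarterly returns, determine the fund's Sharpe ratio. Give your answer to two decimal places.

0.71

r̄ = (1 + 0.5 + 1.8 + 0.9 + 4.2 − 1.2 + 5.4) / 7 = 12.60 / 7 = 1.8000%
Population σ = √[Σ(r − r̄)² / 7] = √[30.8600 / 7] = √4.4086 = 2.0997%
Sharpe = (r̄ − rf) / σ = (1.8000 − 0.31) / 2.0997 = 1.4900 / 2.0997 = 0.7096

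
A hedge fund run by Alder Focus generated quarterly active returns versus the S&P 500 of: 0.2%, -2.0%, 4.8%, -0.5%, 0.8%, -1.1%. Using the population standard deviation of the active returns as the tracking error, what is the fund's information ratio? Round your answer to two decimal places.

Mean return r̄ = 2.20 / 6 = 0.3667%
Σ(r − r̄)² = (0.2 − 0.3667)² + (-2 − 0.3667)² + (4.8 − 0.3667)² + … = 28.3733
σ = √[28.3733 / 6] = 2.1746%
IR = r̄ / tracking error = 0.3667 / 2.1746 = 0.1686

0.17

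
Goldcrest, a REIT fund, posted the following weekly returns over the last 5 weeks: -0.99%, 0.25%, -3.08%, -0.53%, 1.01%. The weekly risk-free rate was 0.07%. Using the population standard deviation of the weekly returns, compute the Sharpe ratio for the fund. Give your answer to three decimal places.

Mean return r̄ = -3.340 / 5 = -0.6680%
Σ(r − r̄)² = (-0.99 − (-0.6680))² + (0.25 − (-0.6680))² + (-3.08 − (-0.6680))² + … = 9.5989
population σ = √(9.5989 / 5) = √1.9198 = 1.3856%
Sharpe = (r̄ − rf) / σ = (-0.6680 − 0.07) / 1.3856 = -0.7380 / 1.3856 = -0.5326

-0.533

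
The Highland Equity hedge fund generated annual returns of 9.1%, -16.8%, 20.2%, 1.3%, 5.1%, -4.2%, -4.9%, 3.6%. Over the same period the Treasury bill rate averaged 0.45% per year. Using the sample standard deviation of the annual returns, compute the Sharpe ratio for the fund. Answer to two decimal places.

0.11

r̄ = (9.1 − 16.8 + 20.2 + 1.3 + 5.1 − 4.2 − 4.9 + 3.6) / 8 = 13.40 / 8 = 1.6750%
Σ(r − r̄)² = 832.9550; sample σ = √(832.9550/7) = 10.9084%
Sharpe = (r̄ − rf) / σ = (1.6750 − 0.45) / 10.9084 = 1.2250 / 10.9084 = 0.1123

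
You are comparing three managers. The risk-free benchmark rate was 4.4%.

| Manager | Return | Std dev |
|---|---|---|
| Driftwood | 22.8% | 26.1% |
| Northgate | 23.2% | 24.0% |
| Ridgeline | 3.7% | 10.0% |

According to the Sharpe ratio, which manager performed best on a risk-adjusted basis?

Northgate

Driftwood: Sharpe ratio = (22.8% − 4.4%) / 26.1% = 0.705
Northgate: Sharpe ratio = (23.2% − 4.4%) / 24.0% = 0.783
Ridgeline: Sharpe ratio = (3.7% − 4.4%) / 10.0% = -0.070
Highest: Northgate (0.783).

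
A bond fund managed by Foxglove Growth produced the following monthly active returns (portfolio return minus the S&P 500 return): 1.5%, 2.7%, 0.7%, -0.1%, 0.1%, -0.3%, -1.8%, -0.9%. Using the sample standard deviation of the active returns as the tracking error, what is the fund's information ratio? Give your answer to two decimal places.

0.17

Mean return r̄ = 1.90 / 8 = 0.2375%
Σ(r − r̄)² = (1.5 − 0.2375)² + (2.7 − 0.2375)² + … = 13.7388
sample σ = √(13.7388 / 7) = √1.9627 = 1.4010%
IR = r̄ / tracking error = 0.2375 / 1.4010 = 0.1695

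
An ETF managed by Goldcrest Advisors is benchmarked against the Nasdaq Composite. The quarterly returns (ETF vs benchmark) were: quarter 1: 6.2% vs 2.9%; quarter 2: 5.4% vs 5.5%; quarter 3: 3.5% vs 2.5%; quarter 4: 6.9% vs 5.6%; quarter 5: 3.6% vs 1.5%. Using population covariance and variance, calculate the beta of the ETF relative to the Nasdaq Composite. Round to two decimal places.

r̄p = 5.1200%,  r̄m = 3.6000%
Cov = Σ(rp − r̄p)(rm − r̄m) / 5 = 1.6620
Var(rm) = Σ(rm − r̄m)² / 5 = 2.7440
β = Cov / Var = 1.6620 / 2.7440 = 0.6057

0.61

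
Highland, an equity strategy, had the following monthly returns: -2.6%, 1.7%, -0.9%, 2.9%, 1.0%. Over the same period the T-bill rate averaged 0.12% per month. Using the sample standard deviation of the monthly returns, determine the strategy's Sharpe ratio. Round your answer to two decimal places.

Mean return μ = 2.10 / 5 = 0.4200%
Sample σ = √[Σ(r − μ)² / 4] = √[18.9880 / 4] = √4.7470 = 2.1788%
Sharpe = (μ − rf) / σ = (0.4200 − 0.12) / 2.1788 = 0.3000 / 2.1788 = 0.1377

0.14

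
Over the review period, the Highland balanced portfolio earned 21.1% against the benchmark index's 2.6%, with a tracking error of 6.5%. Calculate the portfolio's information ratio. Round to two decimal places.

2.85

IR = (Rp − Rb) / TE = (21.1% − 2.6%) / 6.5% = 18.50% / 6.5% = 2.8462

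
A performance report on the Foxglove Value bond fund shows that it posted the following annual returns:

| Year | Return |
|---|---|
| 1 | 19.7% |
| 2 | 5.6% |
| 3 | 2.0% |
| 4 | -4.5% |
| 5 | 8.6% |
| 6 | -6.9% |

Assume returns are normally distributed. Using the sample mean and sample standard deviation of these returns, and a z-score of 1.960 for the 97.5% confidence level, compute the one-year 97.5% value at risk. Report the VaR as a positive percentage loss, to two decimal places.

14.82

μ = (19.7 + 5.6 + 2 − 4.5 + 8.6 − 6.9) / 6 = 24.50 / 6 = 4.0833%
Sample σ = √[Σ(r − μ)² / 5] = √[465.2283 / 5] = √93.0457 = 9.6460%
VaR = −(μ − z·σ) = −(4.0833 − 1.960 × 9.6460) = −(-14.8229) = 14.8229%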